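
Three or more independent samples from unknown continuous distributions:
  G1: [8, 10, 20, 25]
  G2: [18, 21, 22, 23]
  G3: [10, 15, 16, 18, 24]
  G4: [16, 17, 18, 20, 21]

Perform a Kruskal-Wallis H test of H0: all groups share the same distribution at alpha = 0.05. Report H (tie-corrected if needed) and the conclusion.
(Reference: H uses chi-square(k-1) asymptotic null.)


Step 1: Combine all N = 18 observations and assign midranks.
sorted (value, group, rank): (8,G1,1), (10,G1,2.5), (10,G3,2.5), (15,G3,4), (16,G3,5.5), (16,G4,5.5), (17,G4,7), (18,G2,9), (18,G3,9), (18,G4,9), (20,G1,11.5), (20,G4,11.5), (21,G2,13.5), (21,G4,13.5), (22,G2,15), (23,G2,16), (24,G3,17), (25,G1,18)
Step 2: Sum ranks within each group.
R_1 = 33 (n_1 = 4)
R_2 = 53.5 (n_2 = 4)
R_3 = 38 (n_3 = 5)
R_4 = 46.5 (n_4 = 5)
Step 3: H = 12/(N(N+1)) * sum(R_i^2/n_i) - 3(N+1)
     = 12/(18*19) * (33^2/4 + 53.5^2/4 + 38^2/5 + 46.5^2/5) - 3*19
     = 0.035088 * 1709.06 - 57
     = 2.967105.
Step 4: Ties present; correction factor C = 1 - 48/(18^3 - 18) = 0.991744. Corrected H = 2.967105 / 0.991744 = 2.991805.
Step 5: Under H0, H ~ chi^2(3); p-value = 0.392890.
Step 6: alpha = 0.05. fail to reject H0.

H = 2.9918, df = 3, p = 0.392890, fail to reject H0.


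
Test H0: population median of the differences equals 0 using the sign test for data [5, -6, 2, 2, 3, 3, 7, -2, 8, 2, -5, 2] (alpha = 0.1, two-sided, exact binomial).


Step 1: Discard zero differences. Original n = 12; n_eff = number of nonzero differences = 12.
Nonzero differences (with sign): +5, -6, +2, +2, +3, +3, +7, -2, +8, +2, -5, +2
Step 2: Count signs: positive = 9, negative = 3.
Step 3: Under H0: P(positive) = 0.5, so the number of positives S ~ Bin(12, 0.5).
Step 4: Two-sided exact p-value = sum of Bin(12,0.5) probabilities at or below the observed probability = 0.145996.
Step 5: alpha = 0.1. fail to reject H0.

n_eff = 12, pos = 9, neg = 3, p = 0.145996, fail to reject H0.


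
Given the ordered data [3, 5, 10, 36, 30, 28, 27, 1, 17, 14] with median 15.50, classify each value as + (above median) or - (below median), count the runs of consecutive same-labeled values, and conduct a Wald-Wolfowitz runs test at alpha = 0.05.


Step 1: Compute median = 15.50; label A = above, B = below.
Labels in order: BBBAAAABAB  (n_A = 5, n_B = 5)
Step 2: Count runs R = 5.
Step 3: Under H0 (random ordering), E[R] = 2*n_A*n_B/(n_A+n_B) + 1 = 2*5*5/10 + 1 = 6.0000.
        Var[R] = 2*n_A*n_B*(2*n_A*n_B - n_A - n_B) / ((n_A+n_B)^2 * (n_A+n_B-1)) = 2000/900 = 2.2222.
        SD[R] = 1.4907.
Step 4: Continuity-corrected z = (R + 0.5 - E[R]) / SD[R] = (5 + 0.5 - 6.0000) / 1.4907 = -0.3354.
Step 5: Two-sided p-value via normal approximation = 2*(1 - Phi(|z|)) = 0.737316.
Step 6: alpha = 0.05. fail to reject H0.

R = 5, z = -0.3354, p = 0.737316, fail to reject H0.


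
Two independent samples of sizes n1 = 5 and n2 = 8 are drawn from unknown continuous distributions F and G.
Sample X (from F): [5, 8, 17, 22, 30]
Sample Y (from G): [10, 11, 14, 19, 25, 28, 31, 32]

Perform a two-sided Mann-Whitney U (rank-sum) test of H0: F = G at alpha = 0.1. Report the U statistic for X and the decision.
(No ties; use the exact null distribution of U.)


Step 1: Combine and sort all 13 observations; assign midranks.
sorted (value, group): (5,X), (8,X), (10,Y), (11,Y), (14,Y), (17,X), (19,Y), (22,X), (25,Y), (28,Y), (30,X), (31,Y), (32,Y)
ranks: 5->1, 8->2, 10->3, 11->4, 14->5, 17->6, 19->7, 22->8, 25->9, 28->10, 30->11, 31->12, 32->13
Step 2: Rank sum for X: R1 = 1 + 2 + 6 + 8 + 11 = 28.
Step 3: U_X = R1 - n1(n1+1)/2 = 28 - 5*6/2 = 28 - 15 = 13.
       U_Y = n1*n2 - U_X = 40 - 13 = 27.
Step 4: No ties, so the exact null distribution of U (based on enumerating the C(13,5) = 1287 equally likely rank assignments) gives the two-sided p-value.
Step 5: p-value = 0.354312; compare to alpha = 0.1. fail to reject H0.

U_X = 13, p = 0.354312, fail to reject H0 at alpha = 0.1.


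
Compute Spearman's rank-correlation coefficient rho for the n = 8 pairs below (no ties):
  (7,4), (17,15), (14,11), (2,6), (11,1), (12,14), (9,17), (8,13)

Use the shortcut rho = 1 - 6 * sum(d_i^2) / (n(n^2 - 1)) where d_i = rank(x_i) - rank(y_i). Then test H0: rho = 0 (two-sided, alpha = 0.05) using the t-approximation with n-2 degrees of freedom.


Step 1: Rank x and y separately (midranks; no ties here).
rank(x): 7->2, 17->8, 14->7, 2->1, 11->5, 12->6, 9->4, 8->3
rank(y): 4->2, 15->7, 11->4, 6->3, 1->1, 14->6, 17->8, 13->5
Step 2: d_i = R_x(i) - R_y(i); compute d_i^2.
  (2-2)^2=0, (8-7)^2=1, (7-4)^2=9, (1-3)^2=4, (5-1)^2=16, (6-6)^2=0, (4-8)^2=16, (3-5)^2=4
sum(d^2) = 50.
Step 3: rho = 1 - 6*50 / (8*(8^2 - 1)) = 1 - 300/504 = 0.404762.
Step 4: Under H0, t = rho * sqrt((n-2)/(1-rho^2)) = 1.0842 ~ t(6).
Step 5: Two-sided p-value from the t-distribution with 6 df = 0.319889.
Step 6: alpha = 0.05. fail to reject H0.

rho = 0.4048, p = 0.319889, fail to reject H0 at alpha = 0.05.


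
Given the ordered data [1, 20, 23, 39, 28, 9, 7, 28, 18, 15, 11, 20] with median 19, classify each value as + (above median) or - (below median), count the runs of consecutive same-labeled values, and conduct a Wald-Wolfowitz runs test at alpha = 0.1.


Step 1: Compute median = 19; label A = above, B = below.
Labels in order: BAAAABBABBBA  (n_A = 6, n_B = 6)
Step 2: Count runs R = 6.
Step 3: Under H0 (random ordering), E[R] = 2*n_A*n_B/(n_A+n_B) + 1 = 2*6*6/12 + 1 = 7.0000.
        Var[R] = 2*n_A*n_B*(2*n_A*n_B - n_A - n_B) / ((n_A+n_B)^2 * (n_A+n_B-1)) = 4320/1584 = 2.7273.
        SD[R] = 1.6514.
Step 4: Continuity-corrected z = (R + 0.5 - E[R]) / SD[R] = (6 + 0.5 - 7.0000) / 1.6514 = -0.3028.
Step 5: Two-sided p-value via normal approximation = 2*(1 - Phi(|z|)) = 0.762069.
Step 6: alpha = 0.1. fail to reject H0.

R = 6, z = -0.3028, p = 0.762069, fail to reject H0.


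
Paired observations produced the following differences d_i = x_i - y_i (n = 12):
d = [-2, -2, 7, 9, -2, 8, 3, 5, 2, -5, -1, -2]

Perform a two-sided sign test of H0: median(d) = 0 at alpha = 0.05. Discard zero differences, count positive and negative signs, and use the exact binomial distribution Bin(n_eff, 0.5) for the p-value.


Step 1: Discard zero differences. Original n = 12; n_eff = number of nonzero differences = 12.
Nonzero differences (with sign): -2, -2, +7, +9, -2, +8, +3, +5, +2, -5, -1, -2
Step 2: Count signs: positive = 6, negative = 6.
Step 3: Under H0: P(positive) = 0.5, so the number of positives S ~ Bin(12, 0.5).
Step 4: Two-sided exact p-value = sum of Bin(12,0.5) probabilities at or below the observed probability = 1.000000.
Step 5: alpha = 0.05. fail to reject H0.

n_eff = 12, pos = 6, neg = 6, p = 1.000000, fail to reject H0.


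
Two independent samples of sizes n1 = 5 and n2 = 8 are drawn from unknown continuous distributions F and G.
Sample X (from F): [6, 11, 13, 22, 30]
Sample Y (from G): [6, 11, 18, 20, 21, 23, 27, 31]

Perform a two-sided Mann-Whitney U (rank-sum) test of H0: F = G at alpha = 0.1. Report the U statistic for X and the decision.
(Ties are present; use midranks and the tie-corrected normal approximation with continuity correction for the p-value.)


Step 1: Combine and sort all 13 observations; assign midranks.
sorted (value, group): (6,X), (6,Y), (11,X), (11,Y), (13,X), (18,Y), (20,Y), (21,Y), (22,X), (23,Y), (27,Y), (30,X), (31,Y)
ranks: 6->1.5, 6->1.5, 11->3.5, 11->3.5, 13->5, 18->6, 20->7, 21->8, 22->9, 23->10, 27->11, 30->12, 31->13
Step 2: Rank sum for X: R1 = 1.5 + 3.5 + 5 + 9 + 12 = 31.
Step 3: U_X = R1 - n1(n1+1)/2 = 31 - 5*6/2 = 31 - 15 = 16.
       U_Y = n1*n2 - U_X = 40 - 16 = 24.
Step 4: Ties are present, so use the tie-corrected normal approximation (with continuity correction) for the p-value.
Step 5: p-value = 0.607419; compare to alpha = 0.1. fail to reject H0.

U_X = 16, p = 0.607419, fail to reject H0 at alpha = 0.1.


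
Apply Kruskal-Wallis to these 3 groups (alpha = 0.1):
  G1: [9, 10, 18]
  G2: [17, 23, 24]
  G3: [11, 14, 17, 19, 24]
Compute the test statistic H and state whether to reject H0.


Step 1: Combine all N = 11 observations and assign midranks.
sorted (value, group, rank): (9,G1,1), (10,G1,2), (11,G3,3), (14,G3,4), (17,G2,5.5), (17,G3,5.5), (18,G1,7), (19,G3,8), (23,G2,9), (24,G2,10.5), (24,G3,10.5)
Step 2: Sum ranks within each group.
R_1 = 10 (n_1 = 3)
R_2 = 25 (n_2 = 3)
R_3 = 31 (n_3 = 5)
Step 3: H = 12/(N(N+1)) * sum(R_i^2/n_i) - 3(N+1)
     = 12/(11*12) * (10^2/3 + 25^2/3 + 31^2/5) - 3*12
     = 0.090909 * 433.867 - 36
     = 3.442424.
Step 4: Ties present; correction factor C = 1 - 12/(11^3 - 11) = 0.990909. Corrected H = 3.442424 / 0.990909 = 3.474006.
Step 5: Under H0, H ~ chi^2(2); p-value = 0.176047.
Step 6: alpha = 0.1. fail to reject H0.

H = 3.4740, df = 2, p = 0.176047, fail to reject H0.


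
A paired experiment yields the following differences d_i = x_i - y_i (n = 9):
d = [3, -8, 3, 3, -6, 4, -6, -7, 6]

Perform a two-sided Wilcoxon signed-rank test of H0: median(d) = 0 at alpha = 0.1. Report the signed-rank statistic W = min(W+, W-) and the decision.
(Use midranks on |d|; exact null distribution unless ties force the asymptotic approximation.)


Step 1: Drop any zero differences (none here) and take |d_i|.
|d| = [3, 8, 3, 3, 6, 4, 6, 7, 6]
Step 2: Midrank |d_i| (ties get averaged ranks).
ranks: |3|->2, |8|->9, |3|->2, |3|->2, |6|->6, |4|->4, |6|->6, |7|->8, |6|->6
Step 3: Attach original signs; sum ranks with positive sign and with negative sign.
W+ = 2 + 2 + 2 + 4 + 6 = 16
W- = 9 + 6 + 6 + 8 = 29
(Check: W+ + W- = 45 should equal n(n+1)/2 = 45.)
Step 4: Test statistic W = min(W+, W-) = 16.
Step 5: Ties in |d|, so use the tie-corrected normal approximation.
        E[W] = n(n+1)/4 = 9*10/4 = 22.5.
        Tie groups: |d|=3 (t=3), |d|=6 (t=3); sum(t^3 - t) = 48.
        Var[W] = n(n+1)(2n+1)/24 - sum(t^3-t)/48 = 1710/24 - 48/48 = 70.25.
        z = (W - E[W]) / sqrt(Var[W]) = (16 - 22.5) / 8.3815 = -0.7755.
        Two-sided p = 2*Phi(z) = 0.438035.
Step 6: alpha = 0.1. fail to reject H0.

W+ = 16, W- = 29, W = min = 16, p = 0.438035, fail to reject H0.


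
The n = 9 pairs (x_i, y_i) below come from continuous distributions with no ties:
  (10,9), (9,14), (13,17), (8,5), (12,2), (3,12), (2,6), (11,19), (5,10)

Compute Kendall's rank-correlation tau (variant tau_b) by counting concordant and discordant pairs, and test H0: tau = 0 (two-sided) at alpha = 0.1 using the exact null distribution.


Step 1: Enumerate the 36 unordered pairs (i,j) with i<j and classify each by sign(x_j-x_i) * sign(y_j-y_i).
  (1,2):dx=-1,dy=+5->D; (1,3):dx=+3,dy=+8->C; (1,4):dx=-2,dy=-4->C; (1,5):dx=+2,dy=-7->D
  (1,6):dx=-7,dy=+3->D; (1,7):dx=-8,dy=-3->C; (1,8):dx=+1,dy=+10->C; (1,9):dx=-5,dy=+1->D
  (2,3):dx=+4,dy=+3->C; (2,4):dx=-1,dy=-9->C; (2,5):dx=+3,dy=-12->D; (2,6):dx=-6,dy=-2->C
  (2,7):dx=-7,dy=-8->C; (2,8):dx=+2,dy=+5->C; (2,9):dx=-4,dy=-4->C; (3,4):dx=-5,dy=-12->C
  (3,5):dx=-1,dy=-15->C; (3,6):dx=-10,dy=-5->C; (3,7):dx=-11,dy=-11->C; (3,8):dx=-2,dy=+2->D
  (3,9):dx=-8,dy=-7->C; (4,5):dx=+4,dy=-3->D; (4,6):dx=-5,dy=+7->D; (4,7):dx=-6,dy=+1->D
  (4,8):dx=+3,dy=+14->C; (4,9):dx=-3,dy=+5->D; (5,6):dx=-9,dy=+10->D; (5,7):dx=-10,dy=+4->D
  (5,8):dx=-1,dy=+17->D; (5,9):dx=-7,dy=+8->D; (6,7):dx=-1,dy=-6->C; (6,8):dx=+8,dy=+7->C
  (6,9):dx=+2,dy=-2->D; (7,8):dx=+9,dy=+13->C; (7,9):dx=+3,dy=+4->C; (8,9):dx=-6,dy=-9->C
Step 2: C = 21, D = 15, total pairs = 36.
Step 3: tau = (C - D)/(n(n-1)/2) = (21 - 15)/36 = 0.166667.
Step 4: Exact two-sided p-value (enumerate n! = 362880 permutations of y under H0): p = 0.612202.
Step 5: alpha = 0.1. fail to reject H0.

tau_b = 0.1667 (C=21, D=15), p = 0.612202, fail to reject H0.


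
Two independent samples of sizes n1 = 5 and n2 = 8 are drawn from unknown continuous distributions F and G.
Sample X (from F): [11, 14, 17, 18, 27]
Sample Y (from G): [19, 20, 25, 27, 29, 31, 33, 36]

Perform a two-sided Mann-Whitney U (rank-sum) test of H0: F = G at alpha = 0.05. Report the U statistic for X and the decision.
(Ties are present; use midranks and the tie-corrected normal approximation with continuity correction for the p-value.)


Step 1: Combine and sort all 13 observations; assign midranks.
sorted (value, group): (11,X), (14,X), (17,X), (18,X), (19,Y), (20,Y), (25,Y), (27,X), (27,Y), (29,Y), (31,Y), (33,Y), (36,Y)
ranks: 11->1, 14->2, 17->3, 18->4, 19->5, 20->6, 25->7, 27->8.5, 27->8.5, 29->10, 31->11, 33->12, 36->13
Step 2: Rank sum for X: R1 = 1 + 2 + 3 + 4 + 8.5 = 18.5.
Step 3: U_X = R1 - n1(n1+1)/2 = 18.5 - 5*6/2 = 18.5 - 15 = 3.5.
       U_Y = n1*n2 - U_X = 40 - 3.5 = 36.5.
Step 4: Ties are present, so use the tie-corrected normal approximation (with continuity correction) for the p-value.
Step 5: p-value = 0.019007; compare to alpha = 0.05. reject H0.

U_X = 3.5, p = 0.019007, reject H0 at alpha = 0.05.


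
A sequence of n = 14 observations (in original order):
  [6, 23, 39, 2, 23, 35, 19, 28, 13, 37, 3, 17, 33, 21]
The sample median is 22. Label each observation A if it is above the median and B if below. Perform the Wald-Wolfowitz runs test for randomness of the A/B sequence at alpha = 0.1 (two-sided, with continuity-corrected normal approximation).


Step 1: Compute median = 22; label A = above, B = below.
Labels in order: BAABAABABABBAB  (n_A = 7, n_B = 7)
Step 2: Count runs R = 11.
Step 3: Under H0 (random ordering), E[R] = 2*n_A*n_B/(n_A+n_B) + 1 = 2*7*7/14 + 1 = 8.0000.
        Var[R] = 2*n_A*n_B*(2*n_A*n_B - n_A - n_B) / ((n_A+n_B)^2 * (n_A+n_B-1)) = 8232/2548 = 3.2308.
        SD[R] = 1.7974.
Step 4: Continuity-corrected z = (R - 0.5 - E[R]) / SD[R] = (11 - 0.5 - 8.0000) / 1.7974 = 1.3909.
Step 5: Two-sided p-value via normal approximation = 2*(1 - Phi(|z|)) = 0.164264.
Step 6: alpha = 0.1. fail to reject H0.

R = 11, z = 1.3909, p = 0.164264, fail to reject H0.


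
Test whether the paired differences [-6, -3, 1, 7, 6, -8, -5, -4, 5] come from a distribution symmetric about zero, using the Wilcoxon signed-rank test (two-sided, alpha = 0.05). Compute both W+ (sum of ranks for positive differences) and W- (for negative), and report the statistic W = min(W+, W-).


Step 1: Drop any zero differences (none here) and take |d_i|.
|d| = [6, 3, 1, 7, 6, 8, 5, 4, 5]
Step 2: Midrank |d_i| (ties get averaged ranks).
ranks: |6|->6.5, |3|->2, |1|->1, |7|->8, |6|->6.5, |8|->9, |5|->4.5, |4|->3, |5|->4.5
Step 3: Attach original signs; sum ranks with positive sign and with negative sign.
W+ = 1 + 8 + 6.5 + 4.5 = 20
W- = 6.5 + 2 + 9 + 4.5 + 3 = 25
(Check: W+ + W- = 45 should equal n(n+1)/2 = 45.)
Step 4: Test statistic W = min(W+, W-) = 20.
Step 5: Ties in |d|, so use the tie-corrected normal approximation.
        E[W] = n(n+1)/4 = 9*10/4 = 22.5.
        Tie groups: |d|=5 (t=2), |d|=6 (t=2); sum(t^3 - t) = 12.
        Var[W] = n(n+1)(2n+1)/24 - sum(t^3-t)/48 = 1710/24 - 12/48 = 71.
        z = (W - E[W]) / sqrt(Var[W]) = (20 - 22.5) / 8.4261 = -0.2967.
        Two-sided p = 2*Phi(z) = 0.766699.
Step 6: alpha = 0.05. fail to reject H0.

W+ = 20, W- = 25, W = min = 20, p = 0.766699, fail to reject H0.


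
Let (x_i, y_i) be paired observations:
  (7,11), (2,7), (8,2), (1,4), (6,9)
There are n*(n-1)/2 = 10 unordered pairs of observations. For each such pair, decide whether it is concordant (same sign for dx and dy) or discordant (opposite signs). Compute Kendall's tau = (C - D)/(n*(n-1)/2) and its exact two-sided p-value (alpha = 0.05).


Step 1: Enumerate the 10 unordered pairs (i,j) with i<j and classify each by sign(x_j-x_i) * sign(y_j-y_i).
  (1,2):dx=-5,dy=-4->C; (1,3):dx=+1,dy=-9->D; (1,4):dx=-6,dy=-7->C; (1,5):dx=-1,dy=-2->C
  (2,3):dx=+6,dy=-5->D; (2,4):dx=-1,dy=-3->C; (2,5):dx=+4,dy=+2->C; (3,4):dx=-7,dy=+2->D
  (3,5):dx=-2,dy=+7->D; (4,5):dx=+5,dy=+5->C
Step 2: C = 6, D = 4, total pairs = 10.
Step 3: tau = (C - D)/(n(n-1)/2) = (6 - 4)/10 = 0.200000.
Step 4: Exact two-sided p-value (enumerate n! = 120 permutations of y under H0): p = 0.816667.
Step 5: alpha = 0.05. fail to reject H0.

tau_b = 0.2000 (C=6, D=4), p = 0.816667, fail to reject H0.


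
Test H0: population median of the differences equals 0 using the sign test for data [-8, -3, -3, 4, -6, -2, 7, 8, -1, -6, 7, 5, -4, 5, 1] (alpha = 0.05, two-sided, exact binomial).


Step 1: Discard zero differences. Original n = 15; n_eff = number of nonzero differences = 15.
Nonzero differences (with sign): -8, -3, -3, +4, -6, -2, +7, +8, -1, -6, +7, +5, -4, +5, +1
Step 2: Count signs: positive = 7, negative = 8.
Step 3: Under H0: P(positive) = 0.5, so the number of positives S ~ Bin(15, 0.5).
Step 4: Two-sided exact p-value = sum of Bin(15,0.5) probabilities at or below the observed probability = 1.000000.
Step 5: alpha = 0.05. fail to reject H0.

n_eff = 15, pos = 7, neg = 8, p = 1.000000, fail to reject H0.


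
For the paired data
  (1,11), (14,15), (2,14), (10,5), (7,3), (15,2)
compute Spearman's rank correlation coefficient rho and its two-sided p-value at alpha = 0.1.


Step 1: Rank x and y separately (midranks; no ties here).
rank(x): 1->1, 14->5, 2->2, 10->4, 7->3, 15->6
rank(y): 11->4, 15->6, 14->5, 5->3, 3->2, 2->1
Step 2: d_i = R_x(i) - R_y(i); compute d_i^2.
  (1-4)^2=9, (5-6)^2=1, (2-5)^2=9, (4-3)^2=1, (3-2)^2=1, (6-1)^2=25
sum(d^2) = 46.
Step 3: rho = 1 - 6*46 / (6*(6^2 - 1)) = 1 - 276/210 = -0.314286.
Step 4: Under H0, t = rho * sqrt((n-2)/(1-rho^2)) = -0.6621 ~ t(4).
Step 5: Two-sided p-value from the t-distribution with 4 df = 0.544093.
Step 6: alpha = 0.1. fail to reject H0.

rho = -0.3143, p = 0.544093, fail to reject H0 at alpha = 0.1.


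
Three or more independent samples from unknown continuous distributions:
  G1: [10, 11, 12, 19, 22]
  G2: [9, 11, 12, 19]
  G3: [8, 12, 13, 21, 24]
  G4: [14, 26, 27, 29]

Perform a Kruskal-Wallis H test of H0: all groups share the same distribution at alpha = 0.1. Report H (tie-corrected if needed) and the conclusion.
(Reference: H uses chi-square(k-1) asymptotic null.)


Step 1: Combine all N = 18 observations and assign midranks.
sorted (value, group, rank): (8,G3,1), (9,G2,2), (10,G1,3), (11,G1,4.5), (11,G2,4.5), (12,G1,7), (12,G2,7), (12,G3,7), (13,G3,9), (14,G4,10), (19,G1,11.5), (19,G2,11.5), (21,G3,13), (22,G1,14), (24,G3,15), (26,G4,16), (27,G4,17), (29,G4,18)
Step 2: Sum ranks within each group.
R_1 = 40 (n_1 = 5)
R_2 = 25 (n_2 = 4)
R_3 = 45 (n_3 = 5)
R_4 = 61 (n_4 = 4)
Step 3: H = 12/(N(N+1)) * sum(R_i^2/n_i) - 3(N+1)
     = 12/(18*19) * (40^2/5 + 25^2/4 + 45^2/5 + 61^2/4) - 3*19
     = 0.035088 * 1811.5 - 57
     = 6.561404.
Step 4: Ties present; correction factor C = 1 - 36/(18^3 - 18) = 0.993808. Corrected H = 6.561404 / 0.993808 = 6.602285.
Step 5: Under H0, H ~ chi^2(3); p-value = 0.085715.
Step 6: alpha = 0.1. reject H0.

H = 6.6023, df = 3, p = 0.085715, reject H0.


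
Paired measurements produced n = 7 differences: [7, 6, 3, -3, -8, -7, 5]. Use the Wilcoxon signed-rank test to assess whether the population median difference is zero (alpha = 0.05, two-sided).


Step 1: Drop any zero differences (none here) and take |d_i|.
|d| = [7, 6, 3, 3, 8, 7, 5]
Step 2: Midrank |d_i| (ties get averaged ranks).
ranks: |7|->5.5, |6|->4, |3|->1.5, |3|->1.5, |8|->7, |7|->5.5, |5|->3
Step 3: Attach original signs; sum ranks with positive sign and with negative sign.
W+ = 5.5 + 4 + 1.5 + 3 = 14
W- = 1.5 + 7 + 5.5 = 14
(Check: W+ + W- = 28 should equal n(n+1)/2 = 28.)
Step 4: Test statistic W = min(W+, W-) = 14.
Step 5: Ties in |d|, so use the tie-corrected normal approximation.
        E[W] = n(n+1)/4 = 7*8/4 = 14.
        Tie groups: |d|=3 (t=2), |d|=7 (t=2); sum(t^3 - t) = 12.
        Var[W] = n(n+1)(2n+1)/24 - sum(t^3-t)/48 = 840/24 - 12/48 = 34.75.
        z = (W - E[W]) / sqrt(Var[W]) = (14 - 14) / 5.8949 = 0.0000.
        Two-sided p = 2*Phi(z) = 1.000000.
Step 6: alpha = 0.05. fail to reject H0.

W+ = 14, W- = 14, W = min = 14, p = 1.000000, fail to reject H0.


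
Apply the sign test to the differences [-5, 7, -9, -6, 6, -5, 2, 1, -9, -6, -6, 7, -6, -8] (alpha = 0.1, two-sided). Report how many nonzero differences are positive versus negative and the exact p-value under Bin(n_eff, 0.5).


Step 1: Discard zero differences. Original n = 14; n_eff = number of nonzero differences = 14.
Nonzero differences (with sign): -5, +7, -9, -6, +6, -5, +2, +1, -9, -6, -6, +7, -6, -8
Step 2: Count signs: positive = 5, negative = 9.
Step 3: Under H0: P(positive) = 0.5, so the number of positives S ~ Bin(14, 0.5).
Step 4: Two-sided exact p-value = sum of Bin(14,0.5) probabilities at or below the observed probability = 0.423950.
Step 5: alpha = 0.1. fail to reject H0.

n_eff = 14, pos = 5, neg = 9, p = 0.423950, fail to reject H0.


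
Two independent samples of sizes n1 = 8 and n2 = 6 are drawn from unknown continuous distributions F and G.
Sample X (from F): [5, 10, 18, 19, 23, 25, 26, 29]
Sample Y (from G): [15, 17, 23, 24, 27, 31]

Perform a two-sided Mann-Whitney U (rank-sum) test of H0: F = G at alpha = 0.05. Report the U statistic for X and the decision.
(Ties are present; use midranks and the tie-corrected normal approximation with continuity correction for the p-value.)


Step 1: Combine and sort all 14 observations; assign midranks.
sorted (value, group): (5,X), (10,X), (15,Y), (17,Y), (18,X), (19,X), (23,X), (23,Y), (24,Y), (25,X), (26,X), (27,Y), (29,X), (31,Y)
ranks: 5->1, 10->2, 15->3, 17->4, 18->5, 19->6, 23->7.5, 23->7.5, 24->9, 25->10, 26->11, 27->12, 29->13, 31->14
Step 2: Rank sum for X: R1 = 1 + 2 + 5 + 6 + 7.5 + 10 + 11 + 13 = 55.5.
Step 3: U_X = R1 - n1(n1+1)/2 = 55.5 - 8*9/2 = 55.5 - 36 = 19.5.
       U_Y = n1*n2 - U_X = 48 - 19.5 = 28.5.
Step 4: Ties are present, so use the tie-corrected normal approximation (with continuity correction) for the p-value.
Step 5: p-value = 0.605180; compare to alpha = 0.05. fail to reject H0.

U_X = 19.5, p = 0.605180, fail to reject H0 at alpha = 0.05.


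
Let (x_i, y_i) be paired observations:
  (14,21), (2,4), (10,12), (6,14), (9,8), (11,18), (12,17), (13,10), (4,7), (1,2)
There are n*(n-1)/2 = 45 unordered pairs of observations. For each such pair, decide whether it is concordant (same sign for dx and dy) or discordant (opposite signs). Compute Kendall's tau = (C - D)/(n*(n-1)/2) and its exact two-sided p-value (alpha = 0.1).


Step 1: Enumerate the 45 unordered pairs (i,j) with i<j and classify each by sign(x_j-x_i) * sign(y_j-y_i).
  (1,2):dx=-12,dy=-17->C; (1,3):dx=-4,dy=-9->C; (1,4):dx=-8,dy=-7->C; (1,5):dx=-5,dy=-13->C
  (1,6):dx=-3,dy=-3->C; (1,7):dx=-2,dy=-4->C; (1,8):dx=-1,dy=-11->C; (1,9):dx=-10,dy=-14->C
  (1,10):dx=-13,dy=-19->C; (2,3):dx=+8,dy=+8->C; (2,4):dx=+4,dy=+10->C; (2,5):dx=+7,dy=+4->C
  (2,6):dx=+9,dy=+14->C; (2,7):dx=+10,dy=+13->C; (2,8):dx=+11,dy=+6->C; (2,9):dx=+2,dy=+3->C
  (2,10):dx=-1,dy=-2->C; (3,4):dx=-4,dy=+2->D; (3,5):dx=-1,dy=-4->C; (3,6):dx=+1,dy=+6->C
  (3,7):dx=+2,dy=+5->C; (3,8):dx=+3,dy=-2->D; (3,9):dx=-6,dy=-5->C; (3,10):dx=-9,dy=-10->C
  (4,5):dx=+3,dy=-6->D; (4,6):dx=+5,dy=+4->C; (4,7):dx=+6,dy=+3->C; (4,8):dx=+7,dy=-4->D
  (4,9):dx=-2,dy=-7->C; (4,10):dx=-5,dy=-12->C; (5,6):dx=+2,dy=+10->C; (5,7):dx=+3,dy=+9->C
  (5,8):dx=+4,dy=+2->C; (5,9):dx=-5,dy=-1->C; (5,10):dx=-8,dy=-6->C; (6,7):dx=+1,dy=-1->D
  (6,8):dx=+2,dy=-8->D; (6,9):dx=-7,dy=-11->C; (6,10):dx=-10,dy=-16->C; (7,8):dx=+1,dy=-7->D
  (7,9):dx=-8,dy=-10->C; (7,10):dx=-11,dy=-15->C; (8,9):dx=-9,dy=-3->C; (8,10):dx=-12,dy=-8->C
  (9,10):dx=-3,dy=-5->C
Step 2: C = 38, D = 7, total pairs = 45.
Step 3: tau = (C - D)/(n(n-1)/2) = (38 - 7)/45 = 0.688889.
Step 4: Exact two-sided p-value (enumerate n! = 3628800 permutations of y under H0): p = 0.004687.
Step 5: alpha = 0.1. reject H0.

tau_b = 0.6889 (C=38, D=7), p = 0.004687, reject H0.


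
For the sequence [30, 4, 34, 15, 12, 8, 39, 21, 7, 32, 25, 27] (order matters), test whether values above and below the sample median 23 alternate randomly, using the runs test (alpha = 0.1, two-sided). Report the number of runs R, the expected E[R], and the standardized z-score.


Step 1: Compute median = 23; label A = above, B = below.
Labels in order: ABABBBABBAAA  (n_A = 6, n_B = 6)
Step 2: Count runs R = 7.
Step 3: Under H0 (random ordering), E[R] = 2*n_A*n_B/(n_A+n_B) + 1 = 2*6*6/12 + 1 = 7.0000.
        Var[R] = 2*n_A*n_B*(2*n_A*n_B - n_A - n_B) / ((n_A+n_B)^2 * (n_A+n_B-1)) = 4320/1584 = 2.7273.
        SD[R] = 1.6514.
Step 4: R = E[R], so z = 0 with no continuity correction.
Step 5: Two-sided p-value via normal approximation = 2*(1 - Phi(|z|)) = 1.000000.
Step 6: alpha = 0.1. fail to reject H0.

R = 7, z = 0.0000, p = 1.000000, fail to reject H0.


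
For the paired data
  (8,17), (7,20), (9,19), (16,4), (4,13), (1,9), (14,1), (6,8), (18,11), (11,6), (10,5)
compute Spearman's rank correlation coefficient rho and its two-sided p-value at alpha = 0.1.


Step 1: Rank x and y separately (midranks; no ties here).
rank(x): 8->5, 7->4, 9->6, 16->10, 4->2, 1->1, 14->9, 6->3, 18->11, 11->8, 10->7
rank(y): 17->9, 20->11, 19->10, 4->2, 13->8, 9->6, 1->1, 8->5, 11->7, 6->4, 5->3
Step 2: d_i = R_x(i) - R_y(i); compute d_i^2.
  (5-9)^2=16, (4-11)^2=49, (6-10)^2=16, (10-2)^2=64, (2-8)^2=36, (1-6)^2=25, (9-1)^2=64, (3-5)^2=4, (11-7)^2=16, (8-4)^2=16, (7-3)^2=16
sum(d^2) = 322.
Step 3: rho = 1 - 6*322 / (11*(11^2 - 1)) = 1 - 1932/1320 = -0.463636.
Step 4: Under H0, t = rho * sqrt((n-2)/(1-rho^2)) = -1.5698 ~ t(9).
Step 5: Two-sided p-value from the t-distribution with 9 df = 0.150901.
Step 6: alpha = 0.1. fail to reject H0.

rho = -0.4636, p = 0.150901, fail to reject H0 at alpha = 0.1.


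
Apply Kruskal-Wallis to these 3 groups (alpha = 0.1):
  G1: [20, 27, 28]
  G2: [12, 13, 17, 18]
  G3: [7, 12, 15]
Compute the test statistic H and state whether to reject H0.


Step 1: Combine all N = 10 observations and assign midranks.
sorted (value, group, rank): (7,G3,1), (12,G2,2.5), (12,G3,2.5), (13,G2,4), (15,G3,5), (17,G2,6), (18,G2,7), (20,G1,8), (27,G1,9), (28,G1,10)
Step 2: Sum ranks within each group.
R_1 = 27 (n_1 = 3)
R_2 = 19.5 (n_2 = 4)
R_3 = 8.5 (n_3 = 3)
Step 3: H = 12/(N(N+1)) * sum(R_i^2/n_i) - 3(N+1)
     = 12/(10*11) * (27^2/3 + 19.5^2/4 + 8.5^2/3) - 3*11
     = 0.109091 * 362.146 - 33
     = 6.506818.
Step 4: Ties present; correction factor C = 1 - 6/(10^3 - 10) = 0.993939. Corrected H = 6.506818 / 0.993939 = 6.546494.
Step 5: Under H0, H ~ chi^2(2); p-value = 0.037883.
Step 6: alpha = 0.1. reject H0.

H = 6.5465, df = 2, p = 0.037883, reject H0.


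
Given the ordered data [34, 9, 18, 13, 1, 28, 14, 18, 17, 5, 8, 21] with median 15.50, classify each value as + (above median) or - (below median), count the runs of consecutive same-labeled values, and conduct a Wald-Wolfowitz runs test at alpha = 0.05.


Step 1: Compute median = 15.50; label A = above, B = below.
Labels in order: ABABBABAABBA  (n_A = 6, n_B = 6)
Step 2: Count runs R = 9.
Step 3: Under H0 (random ordering), E[R] = 2*n_A*n_B/(n_A+n_B) + 1 = 2*6*6/12 + 1 = 7.0000.
        Var[R] = 2*n_A*n_B*(2*n_A*n_B - n_A - n_B) / ((n_A+n_B)^2 * (n_A+n_B-1)) = 4320/1584 = 2.7273.
        SD[R] = 1.6514.
Step 4: Continuity-corrected z = (R - 0.5 - E[R]) / SD[R] = (9 - 0.5 - 7.0000) / 1.6514 = 0.9083.
Step 5: Two-sided p-value via normal approximation = 2*(1 - Phi(|z|)) = 0.363722.
Step 6: alpha = 0.05. fail to reject H0.

R = 9, z = 0.9083, p = 0.363722, fail to reject H0.


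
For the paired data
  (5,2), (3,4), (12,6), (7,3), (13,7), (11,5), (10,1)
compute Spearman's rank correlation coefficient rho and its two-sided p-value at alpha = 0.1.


Step 1: Rank x and y separately (midranks; no ties here).
rank(x): 5->2, 3->1, 12->6, 7->3, 13->7, 11->5, 10->4
rank(y): 2->2, 4->4, 6->6, 3->3, 7->7, 5->5, 1->1
Step 2: d_i = R_x(i) - R_y(i); compute d_i^2.
  (2-2)^2=0, (1-4)^2=9, (6-6)^2=0, (3-3)^2=0, (7-7)^2=0, (5-5)^2=0, (4-1)^2=9
sum(d^2) = 18.
Step 3: rho = 1 - 6*18 / (7*(7^2 - 1)) = 1 - 108/336 = 0.678571.
Step 4: Under H0, t = rho * sqrt((n-2)/(1-rho^2)) = 2.0657 ~ t(5).
Step 5: Two-sided p-value from the t-distribution with 5 df = 0.093750.
Step 6: alpha = 0.1. reject H0.

rho = 0.6786, p = 0.093750, reject H0 at alpha = 0.1.


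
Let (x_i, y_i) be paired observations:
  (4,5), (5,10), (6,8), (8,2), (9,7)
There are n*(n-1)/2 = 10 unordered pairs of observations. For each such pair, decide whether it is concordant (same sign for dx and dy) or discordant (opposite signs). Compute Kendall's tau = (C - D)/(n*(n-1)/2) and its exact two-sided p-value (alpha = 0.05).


Step 1: Enumerate the 10 unordered pairs (i,j) with i<j and classify each by sign(x_j-x_i) * sign(y_j-y_i).
  (1,2):dx=+1,dy=+5->C; (1,3):dx=+2,dy=+3->C; (1,4):dx=+4,dy=-3->D; (1,5):dx=+5,dy=+2->C
  (2,3):dx=+1,dy=-2->D; (2,4):dx=+3,dy=-8->D; (2,5):dx=+4,dy=-3->D; (3,4):dx=+2,dy=-6->D
  (3,5):dx=+3,dy=-1->D; (4,5):dx=+1,dy=+5->C
Step 2: C = 4, D = 6, total pairs = 10.
Step 3: tau = (C - D)/(n(n-1)/2) = (4 - 6)/10 = -0.200000.
Step 4: Exact two-sided p-value (enumerate n! = 120 permutations of y under H0): p = 0.816667.
Step 5: alpha = 0.05. fail to reject H0.

tau_b = -0.2000 (C=4, D=6), p = 0.816667, fail to reject H0.


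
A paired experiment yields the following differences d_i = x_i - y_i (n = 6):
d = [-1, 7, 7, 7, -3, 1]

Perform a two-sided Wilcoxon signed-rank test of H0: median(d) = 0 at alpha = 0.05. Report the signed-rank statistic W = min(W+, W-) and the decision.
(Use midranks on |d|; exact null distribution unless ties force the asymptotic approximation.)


Step 1: Drop any zero differences (none here) and take |d_i|.
|d| = [1, 7, 7, 7, 3, 1]
Step 2: Midrank |d_i| (ties get averaged ranks).
ranks: |1|->1.5, |7|->5, |7|->5, |7|->5, |3|->3, |1|->1.5
Step 3: Attach original signs; sum ranks with positive sign and with negative sign.
W+ = 5 + 5 + 5 + 1.5 = 16.5
W- = 1.5 + 3 = 4.5
(Check: W+ + W- = 21 should equal n(n+1)/2 = 21.)
Step 4: Test statistic W = min(W+, W-) = 4.5.
Step 5: Ties in |d|, so use the tie-corrected normal approximation.
        E[W] = n(n+1)/4 = 6*7/4 = 10.5.
        Tie groups: |d|=1 (t=2), |d|=7 (t=3); sum(t^3 - t) = 30.
        Var[W] = n(n+1)(2n+1)/24 - sum(t^3-t)/48 = 546/24 - 30/48 = 22.125.
        z = (W - E[W]) / sqrt(Var[W]) = (4.5 - 10.5) / 4.7037 = -1.2756.
        Two-sided p = 2*Phi(z) = 0.202102.
Step 6: alpha = 0.05. fail to reject H0.

W+ = 16.5, W- = 4.5, W = min = 4.5, p = 0.202102, fail to reject H0.


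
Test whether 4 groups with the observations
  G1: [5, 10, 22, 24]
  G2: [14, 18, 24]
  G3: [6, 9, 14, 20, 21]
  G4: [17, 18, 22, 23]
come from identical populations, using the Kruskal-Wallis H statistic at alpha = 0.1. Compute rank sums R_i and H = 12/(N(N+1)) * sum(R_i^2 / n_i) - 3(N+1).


Step 1: Combine all N = 16 observations and assign midranks.
sorted (value, group, rank): (5,G1,1), (6,G3,2), (9,G3,3), (10,G1,4), (14,G2,5.5), (14,G3,5.5), (17,G4,7), (18,G2,8.5), (18,G4,8.5), (20,G3,10), (21,G3,11), (22,G1,12.5), (22,G4,12.5), (23,G4,14), (24,G1,15.5), (24,G2,15.5)
Step 2: Sum ranks within each group.
R_1 = 33 (n_1 = 4)
R_2 = 29.5 (n_2 = 3)
R_3 = 31.5 (n_3 = 5)
R_4 = 42 (n_4 = 4)
Step 3: H = 12/(N(N+1)) * sum(R_i^2/n_i) - 3(N+1)
     = 12/(16*17) * (33^2/4 + 29.5^2/3 + 31.5^2/5 + 42^2/4) - 3*17
     = 0.044118 * 1201.78 - 51
     = 2.019853.
Step 4: Ties present; correction factor C = 1 - 24/(16^3 - 16) = 0.994118. Corrected H = 2.019853 / 0.994118 = 2.031805.
Step 5: Under H0, H ~ chi^2(3); p-value = 0.565832.
Step 6: alpha = 0.1. fail to reject H0.

H = 2.0318, df = 3, p = 0.565832, fail to reject H0.


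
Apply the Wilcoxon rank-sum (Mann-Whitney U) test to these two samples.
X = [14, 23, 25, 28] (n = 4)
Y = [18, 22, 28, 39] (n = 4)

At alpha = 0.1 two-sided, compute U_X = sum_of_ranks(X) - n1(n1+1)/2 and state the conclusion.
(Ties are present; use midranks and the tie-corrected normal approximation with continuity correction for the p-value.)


Step 1: Combine and sort all 8 observations; assign midranks.
sorted (value, group): (14,X), (18,Y), (22,Y), (23,X), (25,X), (28,X), (28,Y), (39,Y)
ranks: 14->1, 18->2, 22->3, 23->4, 25->5, 28->6.5, 28->6.5, 39->8
Step 2: Rank sum for X: R1 = 1 + 4 + 5 + 6.5 = 16.5.
Step 3: U_X = R1 - n1(n1+1)/2 = 16.5 - 4*5/2 = 16.5 - 10 = 6.5.
       U_Y = n1*n2 - U_X = 16 - 6.5 = 9.5.
Step 4: Ties are present, so use the tie-corrected normal approximation (with continuity correction) for the p-value.
Step 5: p-value = 0.771503; compare to alpha = 0.1. fail to reject H0.

U_X = 6.5, p = 0.771503, fail to reject H0 at alpha = 0.1.


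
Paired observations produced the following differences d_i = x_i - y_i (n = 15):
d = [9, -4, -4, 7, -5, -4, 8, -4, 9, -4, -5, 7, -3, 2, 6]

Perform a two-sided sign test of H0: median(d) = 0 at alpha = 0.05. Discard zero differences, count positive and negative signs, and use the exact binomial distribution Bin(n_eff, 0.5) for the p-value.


Step 1: Discard zero differences. Original n = 15; n_eff = number of nonzero differences = 15.
Nonzero differences (with sign): +9, -4, -4, +7, -5, -4, +8, -4, +9, -4, -5, +7, -3, +2, +6
Step 2: Count signs: positive = 7, negative = 8.
Step 3: Under H0: P(positive) = 0.5, so the number of positives S ~ Bin(15, 0.5).
Step 4: Two-sided exact p-value = sum of Bin(15,0.5) probabilities at or below the observed probability = 1.000000.
Step 5: alpha = 0.05. fail to reject H0.

n_eff = 15, pos = 7, neg = 8, p = 1.000000, fail to reject H0.


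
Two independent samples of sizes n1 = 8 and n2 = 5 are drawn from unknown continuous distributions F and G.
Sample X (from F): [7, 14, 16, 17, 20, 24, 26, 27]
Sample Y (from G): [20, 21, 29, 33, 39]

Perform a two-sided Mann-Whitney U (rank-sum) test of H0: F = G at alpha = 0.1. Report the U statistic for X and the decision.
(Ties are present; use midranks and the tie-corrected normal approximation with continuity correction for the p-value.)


Step 1: Combine and sort all 13 observations; assign midranks.
sorted (value, group): (7,X), (14,X), (16,X), (17,X), (20,X), (20,Y), (21,Y), (24,X), (26,X), (27,X), (29,Y), (33,Y), (39,Y)
ranks: 7->1, 14->2, 16->3, 17->4, 20->5.5, 20->5.5, 21->7, 24->8, 26->9, 27->10, 29->11, 33->12, 39->13
Step 2: Rank sum for X: R1 = 1 + 2 + 3 + 4 + 5.5 + 8 + 9 + 10 = 42.5.
Step 3: U_X = R1 - n1(n1+1)/2 = 42.5 - 8*9/2 = 42.5 - 36 = 6.5.
       U_Y = n1*n2 - U_X = 40 - 6.5 = 33.5.
Step 4: Ties are present, so use the tie-corrected normal approximation (with continuity correction) for the p-value.
Step 5: p-value = 0.056699; compare to alpha = 0.1. reject H0.

U_X = 6.5, p = 0.056699, reject H0 at alpha = 0.1.


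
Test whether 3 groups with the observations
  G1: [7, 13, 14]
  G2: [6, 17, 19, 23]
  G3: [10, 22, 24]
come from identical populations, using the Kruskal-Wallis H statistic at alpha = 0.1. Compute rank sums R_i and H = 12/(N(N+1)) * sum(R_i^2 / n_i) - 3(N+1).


Step 1: Combine all N = 10 observations and assign midranks.
sorted (value, group, rank): (6,G2,1), (7,G1,2), (10,G3,3), (13,G1,4), (14,G1,5), (17,G2,6), (19,G2,7), (22,G3,8), (23,G2,9), (24,G3,10)
Step 2: Sum ranks within each group.
R_1 = 11 (n_1 = 3)
R_2 = 23 (n_2 = 4)
R_3 = 21 (n_3 = 3)
Step 3: H = 12/(N(N+1)) * sum(R_i^2/n_i) - 3(N+1)
     = 12/(10*11) * (11^2/3 + 23^2/4 + 21^2/3) - 3*11
     = 0.109091 * 319.583 - 33
     = 1.863636.
Step 4: No ties, so H is used without correction.
Step 5: Under H0, H ~ chi^2(2); p-value = 0.393837.
Step 6: alpha = 0.1. fail to reject H0.

H = 1.8636, df = 2, p = 0.393837, fail to reject H0.


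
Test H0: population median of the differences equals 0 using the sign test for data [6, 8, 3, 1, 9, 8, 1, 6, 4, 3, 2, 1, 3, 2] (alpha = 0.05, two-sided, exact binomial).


Step 1: Discard zero differences. Original n = 14; n_eff = number of nonzero differences = 14.
Nonzero differences (with sign): +6, +8, +3, +1, +9, +8, +1, +6, +4, +3, +2, +1, +3, +2
Step 2: Count signs: positive = 14, negative = 0.
Step 3: Under H0: P(positive) = 0.5, so the number of positives S ~ Bin(14, 0.5).
Step 4: Two-sided exact p-value = sum of Bin(14,0.5) probabilities at or below the observed probability = 0.000122.
Step 5: alpha = 0.05. reject H0.

n_eff = 14, pos = 14, neg = 0, p = 0.000122, reject H0.


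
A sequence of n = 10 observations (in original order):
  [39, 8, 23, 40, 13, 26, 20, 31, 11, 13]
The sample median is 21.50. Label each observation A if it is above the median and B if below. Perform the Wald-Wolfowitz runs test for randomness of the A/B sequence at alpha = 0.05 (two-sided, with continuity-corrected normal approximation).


Step 1: Compute median = 21.50; label A = above, B = below.
Labels in order: ABAABABABB  (n_A = 5, n_B = 5)
Step 2: Count runs R = 8.
Step 3: Under H0 (random ordering), E[R] = 2*n_A*n_B/(n_A+n_B) + 1 = 2*5*5/10 + 1 = 6.0000.
        Var[R] = 2*n_A*n_B*(2*n_A*n_B - n_A - n_B) / ((n_A+n_B)^2 * (n_A+n_B-1)) = 2000/900 = 2.2222.
        SD[R] = 1.4907.
Step 4: Continuity-corrected z = (R - 0.5 - E[R]) / SD[R] = (8 - 0.5 - 6.0000) / 1.4907 = 1.0062.
Step 5: Two-sided p-value via normal approximation = 2*(1 - Phi(|z|)) = 0.314305.
Step 6: alpha = 0.05. fail to reject H0.

R = 8, z = 1.0062, p = 0.314305, fail to reject H0.


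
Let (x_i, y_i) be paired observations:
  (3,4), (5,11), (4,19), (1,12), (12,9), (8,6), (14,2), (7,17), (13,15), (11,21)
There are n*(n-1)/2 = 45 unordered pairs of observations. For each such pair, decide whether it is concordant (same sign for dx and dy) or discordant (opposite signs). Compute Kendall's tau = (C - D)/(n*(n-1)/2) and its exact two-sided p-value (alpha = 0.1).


Step 1: Enumerate the 45 unordered pairs (i,j) with i<j and classify each by sign(x_j-x_i) * sign(y_j-y_i).
  (1,2):dx=+2,dy=+7->C; (1,3):dx=+1,dy=+15->C; (1,4):dx=-2,dy=+8->D; (1,5):dx=+9,dy=+5->C
  (1,6):dx=+5,dy=+2->C; (1,7):dx=+11,dy=-2->D; (1,8):dx=+4,dy=+13->C; (1,9):dx=+10,dy=+11->C
  (1,10):dx=+8,dy=+17->C; (2,3):dx=-1,dy=+8->D; (2,4):dx=-4,dy=+1->D; (2,5):dx=+7,dy=-2->D
  (2,6):dx=+3,dy=-5->D; (2,7):dx=+9,dy=-9->D; (2,8):dx=+2,dy=+6->C; (2,9):dx=+8,dy=+4->C
  (2,10):dx=+6,dy=+10->C; (3,4):dx=-3,dy=-7->C; (3,5):dx=+8,dy=-10->D; (3,6):dx=+4,dy=-13->D
  (3,7):dx=+10,dy=-17->D; (3,8):dx=+3,dy=-2->D; (3,9):dx=+9,dy=-4->D; (3,10):dx=+7,dy=+2->C
  (4,5):dx=+11,dy=-3->D; (4,6):dx=+7,dy=-6->D; (4,7):dx=+13,dy=-10->D; (4,8):dx=+6,dy=+5->C
  (4,9):dx=+12,dy=+3->C; (4,10):dx=+10,dy=+9->C; (5,6):dx=-4,dy=-3->C; (5,7):dx=+2,dy=-7->D
  (5,8):dx=-5,dy=+8->D; (5,9):dx=+1,dy=+6->C; (5,10):dx=-1,dy=+12->D; (6,7):dx=+6,dy=-4->D
  (6,8):dx=-1,dy=+11->D; (6,9):dx=+5,dy=+9->C; (6,10):dx=+3,dy=+15->C; (7,8):dx=-7,dy=+15->D
  (7,9):dx=-1,dy=+13->D; (7,10):dx=-3,dy=+19->D; (8,9):dx=+6,dy=-2->D; (8,10):dx=+4,dy=+4->C
  (9,10):dx=-2,dy=+6->D
Step 2: C = 20, D = 25, total pairs = 45.
Step 3: tau = (C - D)/(n(n-1)/2) = (20 - 25)/45 = -0.111111.
Step 4: Exact two-sided p-value (enumerate n! = 3628800 permutations of y under H0): p = 0.727490.
Step 5: alpha = 0.1. fail to reject H0.

tau_b = -0.1111 (C=20, D=25), p = 0.727490, fail to reject H0.


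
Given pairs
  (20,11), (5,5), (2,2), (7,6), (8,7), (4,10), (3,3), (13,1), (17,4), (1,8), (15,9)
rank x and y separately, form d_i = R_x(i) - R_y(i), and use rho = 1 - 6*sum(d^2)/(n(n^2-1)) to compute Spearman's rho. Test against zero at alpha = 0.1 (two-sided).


Step 1: Rank x and y separately (midranks; no ties here).
rank(x): 20->11, 5->5, 2->2, 7->6, 8->7, 4->4, 3->3, 13->8, 17->10, 1->1, 15->9
rank(y): 11->11, 5->5, 2->2, 6->6, 7->7, 10->10, 3->3, 1->1, 4->4, 8->8, 9->9
Step 2: d_i = R_x(i) - R_y(i); compute d_i^2.
  (11-11)^2=0, (5-5)^2=0, (2-2)^2=0, (6-6)^2=0, (7-7)^2=0, (4-10)^2=36, (3-3)^2=0, (8-1)^2=49, (10-4)^2=36, (1-8)^2=49, (9-9)^2=0
sum(d^2) = 170.
Step 3: rho = 1 - 6*170 / (11*(11^2 - 1)) = 1 - 1020/1320 = 0.227273.
Step 4: Under H0, t = rho * sqrt((n-2)/(1-rho^2)) = 0.7001 ~ t(9).
Step 5: Two-sided p-value from the t-distribution with 9 df = 0.501536.
Step 6: alpha = 0.1. fail to reject H0.

rho = 0.2273, p = 0.501536, fail to reject H0 at alpha = 0.1.


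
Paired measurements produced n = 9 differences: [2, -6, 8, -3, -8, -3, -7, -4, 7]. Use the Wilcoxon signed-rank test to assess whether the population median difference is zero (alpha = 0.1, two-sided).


Step 1: Drop any zero differences (none here) and take |d_i|.
|d| = [2, 6, 8, 3, 8, 3, 7, 4, 7]
Step 2: Midrank |d_i| (ties get averaged ranks).
ranks: |2|->1, |6|->5, |8|->8.5, |3|->2.5, |8|->8.5, |3|->2.5, |7|->6.5, |4|->4, |7|->6.5
Step 3: Attach original signs; sum ranks with positive sign and with negative sign.
W+ = 1 + 8.5 + 6.5 = 16
W- = 5 + 2.5 + 8.5 + 2.5 + 6.5 + 4 = 29
(Check: W+ + W- = 45 should equal n(n+1)/2 = 45.)
Step 4: Test statistic W = min(W+, W-) = 16.
Step 5: Ties in |d|, so use the tie-corrected normal approximation.
        E[W] = n(n+1)/4 = 9*10/4 = 22.5.
        Tie groups: |d|=3 (t=2), |d|=7 (t=2), |d|=8 (t=2); sum(t^3 - t) = 18.
        Var[W] = n(n+1)(2n+1)/24 - sum(t^3-t)/48 = 1710/24 - 18/48 = 70.875.
        z = (W - E[W]) / sqrt(Var[W]) = (16 - 22.5) / 8.4187 = -0.7721.
        Two-sided p = 2*Phi(z) = 0.440062.
Step 6: alpha = 0.1. fail to reject H0.

W+ = 16, W- = 29, W = min = 16, p = 0.440062, fail to reject H0.
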